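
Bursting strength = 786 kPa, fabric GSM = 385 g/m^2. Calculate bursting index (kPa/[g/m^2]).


Formula: Bursting Index = Bursting Strength / Fabric GSM
BI = 786 kPa / 385 g/m^2
BI = 2.042 kPa/(g/m^2)

2.042 kPa/(g/m^2)


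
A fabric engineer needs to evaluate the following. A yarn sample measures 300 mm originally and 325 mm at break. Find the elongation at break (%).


Formula: Elongation (%) = ((L_break - L0) / L0) * 100
Step 1: Extension = 325 - 300 = 25 mm
Step 2: Elongation = (25 / 300) * 100
Step 3: Elongation = 0.083333 * 100 = 8.3333% ≈ 8.3%

8.3%


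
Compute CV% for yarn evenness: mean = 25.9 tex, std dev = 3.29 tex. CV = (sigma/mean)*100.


Formula: CV% = (standard deviation / mean) * 100
Step 1: Ratio = 3.29 / 25.9 = 0.127027
Step 2: CV% = 0.127027 * 100 = 12.7027% ≈ 12.7%

12.7%


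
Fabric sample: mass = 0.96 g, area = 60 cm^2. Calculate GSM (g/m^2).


Formula: GSM = mass_g / area_m2
Step 1: Convert area: 60 cm^2 = 60 / 10000 = 0.006 m^2
Step 2: GSM = 0.96 g / 0.006 m^2 = 160.0 g/m^2

160.0 g/m^2


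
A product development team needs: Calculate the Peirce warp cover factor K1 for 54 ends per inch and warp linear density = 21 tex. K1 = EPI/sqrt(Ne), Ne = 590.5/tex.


Formula: K1 = EPI / sqrt(Ne), with Ne = 590.5 / tex_warp
Step 1: Ne = 590.5 / 21 = 28.119
Step 2: sqrt(Ne) = sqrt(28.119) = 5.3027
Step 3: K1 = 54 / 5.3027 = 10.2

10.2


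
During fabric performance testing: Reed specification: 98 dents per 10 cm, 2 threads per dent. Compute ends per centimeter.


Formula: EPC = (dents per 10 cm * ends per dent) / 10
Step 1: Total ends per 10 cm = 98 * 2 = 196
Step 2: EPC = 196 / 10 = 19.6 ends/cm

19.6 ends/cm


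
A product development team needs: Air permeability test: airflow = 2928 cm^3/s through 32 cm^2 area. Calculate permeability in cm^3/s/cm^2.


Formula: Air Permeability = Airflow / Test Area
AP = 2928 cm^3/s / 32 cm^2
AP = 91.5 cm^3/s/cm^2

91.5 cm^3/s/cm^2


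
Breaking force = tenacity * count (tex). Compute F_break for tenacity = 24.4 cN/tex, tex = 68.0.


Formula: Breaking force = Tenacity * Linear density
F = 24.4 cN/tex * 68.0 tex
F = 1659.20 cN

1659.20 cN


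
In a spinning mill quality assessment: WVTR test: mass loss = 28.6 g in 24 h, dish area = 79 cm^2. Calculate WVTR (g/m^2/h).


Formula: WVTR = mass_loss / (area * time)
Step 1: Convert area: 79 cm^2 = 0.0079 m^2
Step 2: WVTR = 28.6 g / (0.0079 m^2 * 24 h)
Step 3: WVTR = 28.6 / 0.1896 = 150.8 g/m^2/h

150.8 g/m^2/h


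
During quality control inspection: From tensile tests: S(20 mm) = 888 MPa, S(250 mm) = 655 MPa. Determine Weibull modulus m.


Formula: m = ln(L1/L2) / ln(S2/S1)
Step 1: ln(L1/L2) = ln(20/250) = -2.52573
Step 2: S2/S1 = 655/888 = 0.73761
Step 3: ln(S2/S1) = ln(0.73761) = -0.30434
Step 4: m = -2.52573 / -0.30434 = 8.30

8.30 (Weibull m)


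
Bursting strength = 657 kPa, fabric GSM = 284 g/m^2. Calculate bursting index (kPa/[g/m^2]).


Formula: Bursting Index = Bursting Strength / Fabric GSM
BI = 657 kPa / 284 g/m^2
BI = 2.313 kPa/(g/m^2)

2.313 kPa/(g/m^2)


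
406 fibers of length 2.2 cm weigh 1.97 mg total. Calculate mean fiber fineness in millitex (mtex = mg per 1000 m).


Formula: fineness (mtex) = mass (mg) / total length (km) = (mass_mg / total_length_m) * 1000
Step 1: Convert fiber length: 2.2 cm = 0.022 m
Step 2: Total fiber length = 406 * 0.022 = 8.932 m
Step 3: Linear density = 1.97 mg / 8.932 m = 0.2206 mg/m
Step 4: fineness = 0.2206 * 1000 = 220.6 mtex

220.6 mtex


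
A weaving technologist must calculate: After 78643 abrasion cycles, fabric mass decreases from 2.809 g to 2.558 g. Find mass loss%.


Formula: Mass loss% = ((m_before - m_after) / m_before) * 100
Step 1: Mass loss = 2.809 - 2.558 = 0.251 g
Step 2: Ratio = 0.251 / 2.809 = 0.0893556
Step 3: Mass loss% = 0.0893556 * 100 = 8.93556% ≈ 8.94%

8.94%


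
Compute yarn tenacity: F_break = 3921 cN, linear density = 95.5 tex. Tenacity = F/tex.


Formula: Tenacity = Breaking force / Linear density
Tenacity = 3921 cN / 95.5 tex
Tenacity = 41.06 cN/tex

41.06 cN/tex


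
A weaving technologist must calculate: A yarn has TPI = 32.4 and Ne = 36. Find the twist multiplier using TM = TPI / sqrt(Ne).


Formula: TM = TPI / sqrt(Ne)
Step 1: sqrt(Ne) = sqrt(36) = 6
Step 2: TM = 32.4 / 6 = 5.40

5.40 TM


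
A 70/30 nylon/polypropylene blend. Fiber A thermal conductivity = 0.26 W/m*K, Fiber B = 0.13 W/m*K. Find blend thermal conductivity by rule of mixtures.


Formula: Blend property = (fraction_A * property_A) + (fraction_B * property_B)
Step 1: Contribution A = 70/100 * 0.26 W/m*K = 0.182 W/m*K
Step 2: Contribution B = 30/100 * 0.13 W/m*K = 0.039 W/m*K
Step 3: Blend thermal conductivity = 0.182 + 0.039 = 0.221 W/m*K

0.221 W/m*K


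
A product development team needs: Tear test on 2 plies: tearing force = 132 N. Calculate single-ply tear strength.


Formula: Per-ply strength = Total force / Number of plies
Per-ply = 132 N / 2
Per-ply = 66 N

66 N


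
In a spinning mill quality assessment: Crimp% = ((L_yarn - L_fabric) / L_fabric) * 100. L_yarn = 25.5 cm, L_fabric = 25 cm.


Formula: Crimp% = ((L_yarn - L_fabric) / L_fabric) * 100
Step 1: Extension = 25.5 - 25 = 0.5 cm
Step 2: Crimp% = (0.5 / 25) * 100
Step 3: Crimp% = 0.02 * 100 = 2.0%

2.0%


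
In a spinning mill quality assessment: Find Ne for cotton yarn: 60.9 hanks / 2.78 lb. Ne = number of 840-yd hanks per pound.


Formula: Ne = hanks / mass_lb
Substituting: Ne = 60.9 / 2.78
Ne = 21.9

21.9 Ne


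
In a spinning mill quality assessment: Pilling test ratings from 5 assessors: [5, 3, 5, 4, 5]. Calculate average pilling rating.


Formula: Mean = sum / count
Sum = 5 + 3 + 5 + 4 + 5 = 22
Mean = 22 / 5 = 4.4

4.4


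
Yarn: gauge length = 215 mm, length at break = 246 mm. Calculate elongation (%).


Formula: Elongation (%) = ((L_break - L0) / L0) * 100
Step 1: Extension = 246 - 215 = 31 mm
Step 2: Elongation = (31 / 215) * 100
Step 3: Elongation = 0.144186 * 100 = 14.4186% ≈ 14.4%

14.4%


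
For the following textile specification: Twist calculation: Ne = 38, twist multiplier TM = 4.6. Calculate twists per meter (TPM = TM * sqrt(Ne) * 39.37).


Formula: TPM = TM * sqrt(Ne) * 39.37
Step 1: sqrt(Ne) = sqrt(38) = 6.1644
Step 2: TM * sqrt(Ne) = 4.6 * 6.1644 = 28.3562
Step 3: TPM = 28.3562 * 39.37 = 1116 twists/m

1116 twists/m


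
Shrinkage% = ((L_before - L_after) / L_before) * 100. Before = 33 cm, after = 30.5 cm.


Formula: Shrinkage% = ((L_before - L_after) / L_before) * 100
Step 1: Shrinkage = 33 - 30.5 = 2.5 cm
Step 2: Shrinkage% = (2.5 / 33) * 100
Step 3: Shrinkage% = 0.075758 * 100 = 7.5758% ≈ 7.6%

7.6%


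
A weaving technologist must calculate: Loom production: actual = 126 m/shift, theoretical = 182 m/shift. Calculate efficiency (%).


Formula: Efficiency% = (Actual output / Theoretical output) * 100
Efficiency% = (126 / 182) * 100
Efficiency% = 0.692308 * 100 = 69.2308% ≈ 69.2%

69.2%


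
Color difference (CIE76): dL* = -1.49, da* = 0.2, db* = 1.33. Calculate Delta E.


Formula: Delta E = sqrt(dL*^2 + da*^2 + db*^2)
Step 1: dL*^2 = (-1.49)^2 = 2.2201
Step 2: da*^2 = 0.2^2 = 0.04
Step 3: db*^2 = 1.33^2 = 1.7689
Step 4: Sum = 2.2201 + 0.04 + 1.7689 = 4.029
Step 5: Delta E = sqrt(4.029) = 2.01

2.01 Delta E


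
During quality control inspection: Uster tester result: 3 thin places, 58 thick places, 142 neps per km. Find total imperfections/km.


Formula: Total = thin places + thick places + neps
Total = 3 + 58 + 142
Total = 203 imperfections/km

203 imperfections/km


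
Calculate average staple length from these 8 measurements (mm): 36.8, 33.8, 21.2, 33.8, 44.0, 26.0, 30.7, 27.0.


Formula: Mean = sum of lengths / count
Sum = 36.8 + 33.8 + 21.2 + 33.8 + 44.0 + 26.0 + 30.7 + 27.0
Sum = 253.3 mm
Mean = 253.3 / 8 = 31.66 mm

31.66 mm


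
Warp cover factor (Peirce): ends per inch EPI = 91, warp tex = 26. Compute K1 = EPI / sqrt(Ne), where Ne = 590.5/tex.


Formula: K1 = EPI / sqrt(Ne), with Ne = 590.5 / tex_warp
Step 1: Ne = 590.5 / 26 = 22.712
Step 2: sqrt(Ne) = sqrt(22.712) = 4.7657
Step 3: K1 = 91 / 4.7657 = 19.1

19.1


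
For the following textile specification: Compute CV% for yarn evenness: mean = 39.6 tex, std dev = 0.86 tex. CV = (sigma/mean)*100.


Formula: CV% = (standard deviation / mean) * 100
Step 1: Ratio = 0.86 / 39.6 = 0.021717
Step 2: CV% = 0.021717 * 100 = 2.1717% ≈ 2.2%

2.2%


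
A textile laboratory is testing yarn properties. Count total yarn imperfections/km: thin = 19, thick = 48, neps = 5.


Formula: Total = thin places + thick places + neps
Total = 19 + 48 + 5
Total = 72 imperfections/km

72 imperfections/km


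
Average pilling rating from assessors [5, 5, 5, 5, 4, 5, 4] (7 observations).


Formula: Mean = sum / count
Sum = 5 + 5 + 5 + 5 + 4 + 5 + 4 = 33
Mean = 33 / 7 = 4.7

4.7


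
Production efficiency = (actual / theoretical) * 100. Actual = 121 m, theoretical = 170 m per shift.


Formula: Efficiency% = (Actual output / Theoretical output) * 100
Efficiency% = (121 / 170) * 100
Efficiency% = 0.711765 * 100 = 71.1765% ≈ 71.2%

71.2%


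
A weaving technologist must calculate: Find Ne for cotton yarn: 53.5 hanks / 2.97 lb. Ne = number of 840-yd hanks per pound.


Formula: Ne = hanks / mass_lb
Substituting: Ne = 53.5 / 2.97
Ne = 18.0

18.0 Ne


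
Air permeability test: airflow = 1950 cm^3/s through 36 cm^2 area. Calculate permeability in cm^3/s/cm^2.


Formula: Air Permeability = Airflow / Test Area
AP = 1950 cm^3/s / 36 cm^2
AP = 54.2 cm^3/s/cm^2

54.2 cm^3/s/cm^2


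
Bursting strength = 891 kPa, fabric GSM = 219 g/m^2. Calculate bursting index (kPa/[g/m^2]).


Formula: Bursting Index = Bursting Strength / Fabric GSM
BI = 891 kPa / 219 g/m^2
BI = 4.068 kPa/(g/m^2)

4.068 kPa/(g/m^2)


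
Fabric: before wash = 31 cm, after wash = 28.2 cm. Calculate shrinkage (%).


Formula: Shrinkage% = ((L_before - L_after) / L_before) * 100
Step 1: Shrinkage = 31 - 28.2 = 2.8 cm
Step 2: Shrinkage% = (2.8 / 31) * 100
Step 3: Shrinkage% = 0.090323 * 100 = 9.0323% ≈ 9.0%

9.0%


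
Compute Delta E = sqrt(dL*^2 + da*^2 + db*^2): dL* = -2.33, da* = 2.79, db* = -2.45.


Formula: Delta E = sqrt(dL*^2 + da*^2 + db*^2)
Step 1: dL*^2 = (-2.33)^2 = 5.4289
Step 2: da*^2 = 2.79^2 = 7.7841
Step 3: db*^2 = (-2.45)^2 = 6.0025
Step 4: Sum = 5.4289 + 7.7841 + 6.0025 = 19.2155
Step 5: Delta E = sqrt(19.2155) = 4.38

4.38 Delta E


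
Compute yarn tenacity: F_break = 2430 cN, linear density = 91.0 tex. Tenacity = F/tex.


Formula: Tenacity = Breaking force / Linear density
Tenacity = 2430 cN / 91.0 tex
Tenacity = 26.70 cN/tex

26.70 cN/tex


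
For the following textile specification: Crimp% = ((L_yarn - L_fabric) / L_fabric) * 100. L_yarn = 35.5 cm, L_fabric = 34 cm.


Formula: Crimp% = ((L_yarn - L_fabric) / L_fabric) * 100
Step 1: Extension = 35.5 - 34 = 1.5 cm
Step 2: Crimp% = (1.5 / 34) * 100
Step 3: Crimp% = 0.044118 * 100 = 4.4118% ≈ 4.4%

4.4%


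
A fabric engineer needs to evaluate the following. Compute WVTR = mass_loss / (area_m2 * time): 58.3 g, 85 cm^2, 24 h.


Formula: WVTR = mass_loss / (area * time)
Step 1: Convert area: 85 cm^2 = 0.0085 m^2
Step 2: WVTR = 58.3 g / (0.0085 m^2 * 24 h)
Step 3: WVTR = 58.3 / 0.204 = 285.8 g/m^2/h

285.8 g/m^2/h


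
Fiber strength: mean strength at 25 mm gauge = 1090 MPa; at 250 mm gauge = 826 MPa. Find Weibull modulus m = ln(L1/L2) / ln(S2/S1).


Formula: m = ln(L1/L2) / ln(S2/S1)
Step 1: ln(L1/L2) = ln(25/250) = -2.30259
Step 2: S2/S1 = 826/1090 = 0.7578
Step 3: ln(S2/S1) = ln(0.7578) = -0.27734
Step 4: m = -2.30259 / -0.27734 = 8.30

8.30 (Weibull m)


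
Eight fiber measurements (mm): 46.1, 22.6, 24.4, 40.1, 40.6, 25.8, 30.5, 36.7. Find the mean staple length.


Formula: Mean = sum of lengths / count
Sum = 46.1 + 22.6 + 24.4 + 40.1 + 40.6 + 25.8 + 30.5 + 36.7
Sum = 266.8 mm
Mean = 266.8 / 8 = 33.35 mm

33.35 mm


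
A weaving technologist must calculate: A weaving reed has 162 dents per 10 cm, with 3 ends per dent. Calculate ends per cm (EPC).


Formula: EPC = (dents per 10 cm * ends per dent) / 10
Step 1: Total ends per 10 cm = 162 * 3 = 486
Step 2: EPC = 486 / 10 = 48.6 ends/cm

48.6 ends/cm


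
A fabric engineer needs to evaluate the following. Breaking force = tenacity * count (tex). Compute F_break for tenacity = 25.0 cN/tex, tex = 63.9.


Formula: Breaking force = Tenacity * Linear density
F = 25.0 cN/tex * 63.9 tex
F = 1597.50 cN

1597.50 cN


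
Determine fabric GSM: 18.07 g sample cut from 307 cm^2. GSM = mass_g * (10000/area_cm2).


Formula: GSM = mass_g / area_m2
Step 1: Convert area: 307 cm^2 = 307 / 10000 = 0.0307 m^2
Step 2: GSM = 18.07 g / 0.0307 m^2 = 588.6 g/m^2

588.6 g/m^2


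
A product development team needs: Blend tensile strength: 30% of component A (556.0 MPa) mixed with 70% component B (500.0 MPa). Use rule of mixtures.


Formula: Blend property = (fraction_A * property_A) + (fraction_B * property_B)
Step 1: Contribution A = 30/100 * 556.0 MPa = 166.8 MPa
Step 2: Contribution B = 70/100 * 500.0 MPa = 350.0 MPa
Step 3: Blend tensile strength = 166.8 + 350.0 = 516.8 MPa

516.8 MPa


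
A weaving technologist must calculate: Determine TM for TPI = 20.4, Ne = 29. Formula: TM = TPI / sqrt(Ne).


Formula: TM = TPI / sqrt(Ne)
Step 1: sqrt(Ne) = sqrt(29) = 5.3852
Step 2: TM = 20.4 / 5.3852 = 3.79

3.79 TM


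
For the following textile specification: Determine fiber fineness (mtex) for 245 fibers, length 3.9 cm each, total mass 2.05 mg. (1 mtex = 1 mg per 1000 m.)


Formula: fineness (mtex) = mass (mg) / total length (km) = (mass_mg / total_length_m) * 1000
Step 1: Convert fiber length: 3.9 cm = 0.039 m
Step 2: Total fiber length = 245 * 0.039 = 9.555 m
Step 3: Linear density = 2.05 mg / 9.555 m = 0.2145 mg/m
Step 4: fineness = 0.2145 * 1000 = 214.5 mtex

214.5 mtex


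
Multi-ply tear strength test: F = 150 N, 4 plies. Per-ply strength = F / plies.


Formula: Per-ply strength = Total force / Number of plies
Per-ply = 150 N / 4
Per-ply = 37.5 N

37.5 N


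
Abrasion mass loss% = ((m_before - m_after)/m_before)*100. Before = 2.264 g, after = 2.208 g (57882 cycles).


Formula: Mass loss% = ((m_before - m_after) / m_before) * 100
Step 1: Mass loss = 2.264 - 2.208 = 0.056 g
Step 2: Ratio = 0.056 / 2.264 = 0.024735
Step 3: Mass loss% = 0.024735 * 100 = 2.4735% ≈ 2.47%

2.47%


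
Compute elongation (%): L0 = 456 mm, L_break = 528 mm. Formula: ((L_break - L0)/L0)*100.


Formula: Elongation (%) = ((L_break - L0) / L0) * 100
Step 1: Extension = 528 - 456 = 72 mm
Step 2: Elongation = (72 / 456) * 100
Step 3: Elongation = 0.157895 * 100 = 15.7895% ≈ 15.8%

15.8%


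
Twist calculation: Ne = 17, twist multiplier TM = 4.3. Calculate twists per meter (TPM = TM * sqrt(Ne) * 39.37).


Formula: TPM = TM * sqrt(Ne) * 39.37
Step 1: sqrt(Ne) = sqrt(17) = 4.1231
Step 2: TM * sqrt(Ne) = 4.3 * 4.1231 = 17.7293
Step 3: TPM = 17.7293 * 39.37 = 698 twists/m

698 twists/m


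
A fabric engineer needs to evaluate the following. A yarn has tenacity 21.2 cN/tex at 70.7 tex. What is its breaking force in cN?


Formula: Breaking force = Tenacity * Linear density
F = 21.2 cN/tex * 70.7 tex
F = 1498.84 cN

1498.84 cN


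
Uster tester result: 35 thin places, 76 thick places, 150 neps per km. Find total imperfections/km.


Formula: Total = thin places + thick places + neps
Total = 35 + 76 + 150
Total = 261 imperfections/km

261 imperfections/km


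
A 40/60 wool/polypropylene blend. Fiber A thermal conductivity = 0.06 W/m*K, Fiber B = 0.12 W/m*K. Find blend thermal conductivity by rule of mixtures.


Formula: Blend property = (fraction_A * property_A) + (fraction_B * property_B)
Step 1: Contribution A = 40/100 * 0.06 W/m*K = 0.024 W/m*K
Step 2: Contribution B = 60/100 * 0.12 W/m*K = 0.072 W/m*K
Step 3: Blend thermal conductivity = 0.024 + 0.072 = 0.096 W/m*K

0.096 W/m*K


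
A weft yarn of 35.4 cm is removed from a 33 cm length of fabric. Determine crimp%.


Formula: Crimp% = ((L_yarn - L_fabric) / L_fabric) * 100
Step 1: Extension = 35.4 - 33 = 2.4 cm
Step 2: Crimp% = (2.4 / 33) * 100
Step 3: Crimp% = 0.072727 * 100 = 7.2727% ≈ 7.3%

7.3%


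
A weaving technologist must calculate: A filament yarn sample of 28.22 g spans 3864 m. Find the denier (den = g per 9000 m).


Formula: den = (mass_g / length_m) * 9000
Substituting: den = (28.22 / 3864) * 9000
Intermediate: 28.22 / 3864 = 0.00730331 g/m
den = 0.00730331 * 9000 = 65.7 denier

65.7 denier


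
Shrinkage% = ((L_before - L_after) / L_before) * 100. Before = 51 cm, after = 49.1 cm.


Formula: Shrinkage% = ((L_before - L_after) / L_before) * 100
Step 1: Shrinkage = 51 - 49.1 = 1.9 cm
Step 2: Shrinkage% = (1.9 / 51) * 100
Step 3: Shrinkage% = 0.037255 * 100 = 3.7255% ≈ 3.7%

3.7%


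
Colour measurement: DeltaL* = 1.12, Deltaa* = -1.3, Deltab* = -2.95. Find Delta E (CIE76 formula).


Formula: Delta E = sqrt(dL*^2 + da*^2 + db*^2)
Step 1: dL*^2 = 1.12^2 = 1.2544
Step 2: da*^2 = (-1.3)^2 = 1.69
Step 3: db*^2 = (-2.95)^2 = 8.7025
Step 4: Sum = 1.2544 + 1.69 + 8.7025 = 11.6469
Step 5: Delta E = sqrt(11.6469) = 3.41

3.41 Delta E


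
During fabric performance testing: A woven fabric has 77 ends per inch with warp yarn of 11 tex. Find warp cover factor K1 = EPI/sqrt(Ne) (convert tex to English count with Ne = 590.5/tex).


Formula: K1 = EPI / sqrt(Ne), with Ne = 590.5 / tex_warp
Step 1: Ne = 590.5 / 11 = 53.682
Step 2: sqrt(Ne) = sqrt(53.682) = 7.3268
Step 3: K1 = 77 / 7.3268 = 10.5

10.5


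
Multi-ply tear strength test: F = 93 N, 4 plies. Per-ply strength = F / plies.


Formula: Per-ply strength = Total force / Number of plies
Per-ply = 93 N / 4
Per-ply = 23.25 N

23.25 N


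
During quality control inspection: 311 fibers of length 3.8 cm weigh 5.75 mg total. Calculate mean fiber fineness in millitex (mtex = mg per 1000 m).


Formula: fineness (mtex) = mass (mg) / total length (km) = (mass_mg / total_length_m) * 1000
Step 1: Convert fiber length: 3.8 cm = 0.038 m
Step 2: Total fiber length = 311 * 0.038 = 11.818 m
Step 3: Linear density = 5.75 mg / 11.818 m = 0.4865 mg/m
Step 4: fineness = 0.4865 * 1000 = 486.5 mtex

486.5 mtex


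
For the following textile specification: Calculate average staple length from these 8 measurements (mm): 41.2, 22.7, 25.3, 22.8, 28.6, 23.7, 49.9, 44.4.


Formula: Mean = sum of lengths / count
Sum = 41.2 + 22.7 + 25.3 + 22.8 + 28.6 + 23.7 + 49.9 + 44.4
Sum = 258.6 mm
Mean = 258.6 / 8 = 32.33 mm

32.33 mm


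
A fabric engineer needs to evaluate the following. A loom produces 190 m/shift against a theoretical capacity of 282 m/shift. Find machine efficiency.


Formula: Efficiency% = (Actual output / Theoretical output) * 100
Efficiency% = (190 / 282) * 100
Efficiency% = 0.673759 * 100 = 67.3759% ≈ 67.4%

67.4%


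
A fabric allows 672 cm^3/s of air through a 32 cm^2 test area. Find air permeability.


Formula: Air Permeability = Airflow / Test Area
AP = 672 cm^3/s / 32 cm^2
AP = 21.0 cm^3/s/cm^2

21.0 cm^3/s/cm^2


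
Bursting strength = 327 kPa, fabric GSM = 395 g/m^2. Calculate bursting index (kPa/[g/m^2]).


Formula: Bursting Index = Bursting Strength / Fabric GSM
BI = 327 kPa / 395 g/m^2
BI = 0.828 kPa/(g/m^2)

0.828 kPa/(g/m^2)


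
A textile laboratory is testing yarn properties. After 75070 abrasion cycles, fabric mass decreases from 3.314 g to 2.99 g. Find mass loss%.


Formula: Mass loss% = ((m_before - m_after) / m_before) * 100
Step 1: Mass loss = 3.314 - 2.99 = 0.324 g
Step 2: Ratio = 0.324 / 3.314 = 0.097767
Step 3: Mass loss% = 0.097767 * 100 = 9.7767% ≈ 9.78%

9.78%


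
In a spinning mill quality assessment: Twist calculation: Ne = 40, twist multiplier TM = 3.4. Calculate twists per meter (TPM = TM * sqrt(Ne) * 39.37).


Formula: TPM = TM * sqrt(Ne) * 39.37
Step 1: sqrt(Ne) = sqrt(40) = 6.3246
Step 2: TM * sqrt(Ne) = 3.4 * 6.3246 = 21.5036
Step 3: TPM = 21.5036 * 39.37 = 847 twists/m

847 twists/m


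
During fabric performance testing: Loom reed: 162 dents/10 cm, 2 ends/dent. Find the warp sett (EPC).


Formula: EPC = (dents per 10 cm * ends per dent) / 10
Step 1: Total ends per 10 cm = 162 * 2 = 324
Step 2: EPC = 324 / 10 = 32.4 ends/cm

32.4 ends/cm


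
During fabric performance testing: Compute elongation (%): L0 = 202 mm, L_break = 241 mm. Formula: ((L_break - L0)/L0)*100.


Formula: Elongation (%) = ((L_break - L0) / L0) * 100
Step 1: Extension = 241 - 202 = 39 mm
Step 2: Elongation = (39 / 202) * 100
Step 3: Elongation = 0.193069 * 100 = 19.3069% ≈ 19.3%

19.3%


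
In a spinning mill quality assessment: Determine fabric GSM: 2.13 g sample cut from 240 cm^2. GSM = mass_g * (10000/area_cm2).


Formula: GSM = mass_g / area_m2
Step 1: Convert area: 240 cm^2 = 240 / 10000 = 0.024 m^2
Step 2: GSM = 2.13 g / 0.024 m^2 = 88.8 g/m^2

88.8 g/m^2


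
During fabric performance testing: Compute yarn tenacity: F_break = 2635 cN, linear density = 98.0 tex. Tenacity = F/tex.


Formula: Tenacity = Breaking force / Linear density
Tenacity = 2635 cN / 98.0 tex
Tenacity = 26.89 cN/tex

26.89 cN/tex


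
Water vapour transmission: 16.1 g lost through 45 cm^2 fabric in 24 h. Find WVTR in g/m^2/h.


Formula: WVTR = mass_loss / (area * time)
Step 1: Convert area: 45 cm^2 = 0.0045 m^2
Step 2: WVTR = 16.1 g / (0.0045 m^2 * 24 h)
Step 3: WVTR = 16.1 / 0.108 = 149.1 g/m^2/h

149.1 g/m^2/h


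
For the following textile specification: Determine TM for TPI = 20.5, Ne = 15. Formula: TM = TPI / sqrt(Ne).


Formula: TM = TPI / sqrt(Ne)
Step 1: sqrt(Ne) = sqrt(15) = 3.873
Step 2: TM = 20.5 / 3.873 = 5.29

5.29 TM


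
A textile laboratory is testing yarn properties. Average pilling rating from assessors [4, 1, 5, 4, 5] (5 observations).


Formula: Mean = sum / count
Sum = 4 + 1 + 5 + 4 + 5 = 19
Mean = 19 / 5 = 3.8

3.8


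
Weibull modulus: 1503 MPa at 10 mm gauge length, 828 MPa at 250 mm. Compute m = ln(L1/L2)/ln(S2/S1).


Formula: m = ln(L1/L2) / ln(S2/S1)
Step 1: ln(L1/L2) = ln(10/250) = -3.21888
Step 2: S2/S1 = 828/1503 = 0.5509
Step 3: ln(S2/S1) = ln(0.5509) = -0.59620
Step 4: m = -3.21888 / -0.59620 = 5.40

5.40 (Weibull m)


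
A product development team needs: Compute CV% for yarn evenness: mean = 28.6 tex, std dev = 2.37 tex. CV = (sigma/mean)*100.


Formula: CV% = (standard deviation / mean) * 100
Step 1: Ratio = 2.37 / 28.6 = 0.082867
Step 2: CV% = 0.082867 * 100 = 8.2867% ≈ 8.3%

8.3%


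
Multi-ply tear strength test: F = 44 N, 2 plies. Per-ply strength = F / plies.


Formula: Per-ply strength = Total force / Number of plies
Per-ply = 44 N / 2
Per-ply = 22 N

22 N


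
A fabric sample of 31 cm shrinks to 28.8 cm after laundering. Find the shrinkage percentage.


Formula: Shrinkage% = ((L_before - L_after) / L_before) * 100
Step 1: Shrinkage = 31 - 28.8 = 2.2 cm
Step 2: Shrinkage% = (2.2 / 31) * 100
Step 3: Shrinkage% = 0.070968 * 100 = 7.0968% ≈ 7.1%

7.1%


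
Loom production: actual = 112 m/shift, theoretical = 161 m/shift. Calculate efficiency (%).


Formula: Efficiency% = (Actual output / Theoretical output) * 100
Efficiency% = (112 / 161) * 100
Efficiency% = 0.695652 * 100 = 69.5652% ≈ 69.6%

69.6%


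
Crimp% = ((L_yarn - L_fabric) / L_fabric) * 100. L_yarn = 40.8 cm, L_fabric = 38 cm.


Formula: Crimp% = ((L_yarn - L_fabric) / L_fabric) * 100
Step 1: Extension = 40.8 - 38 = 2.8 cm
Step 2: Crimp% = (2.8 / 38) * 100
Step 3: Crimp% = 0.073684 * 100 = 7.3684% ≈ 7.4%

7.4%


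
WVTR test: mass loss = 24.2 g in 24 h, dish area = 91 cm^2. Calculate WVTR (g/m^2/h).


Formula: WVTR = mass_loss / (area * time)
Step 1: Convert area: 91 cm^2 = 0.0091 m^2
Step 2: WVTR = 24.2 g / (0.0091 m^2 * 24 h)
Step 3: WVTR = 24.2 / 0.2184 = 110.8 g/m^2/h

110.8 g/m^2/h


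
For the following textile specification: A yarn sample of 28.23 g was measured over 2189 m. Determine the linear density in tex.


Formula: Tex = (mass_g / length_m) * 1000
Substituting: Tex = (28.23 / 2189) * 1000
Intermediate: 28.23 / 2189 = 0.0128963 g/m
Tex = 0.0128963 * 1000 = 12.90 tex

12.90 tex


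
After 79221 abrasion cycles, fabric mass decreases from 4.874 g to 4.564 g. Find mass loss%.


Formula: Mass loss% = ((m_before - m_after) / m_before) * 100
Step 1: Mass loss = 4.874 - 4.564 = 0.31 g
Step 2: Ratio = 0.31 / 4.874 = 0.0636028
Step 3: Mass loss% = 0.0636028 * 100 = 6.36028% ≈ 6.36%

6.36%


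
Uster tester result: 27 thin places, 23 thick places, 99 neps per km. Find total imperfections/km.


Formula: Total = thin places + thick places + neps
Total = 27 + 23 + 99
Total = 149 imperfections/km

149 imperfections/km


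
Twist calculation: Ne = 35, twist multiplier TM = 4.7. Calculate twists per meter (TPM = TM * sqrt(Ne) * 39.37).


Formula: TPM = TM * sqrt(Ne) * 39.37
Step 1: sqrt(Ne) = sqrt(35) = 5.9161
Step 2: TM * sqrt(Ne) = 4.7 * 5.9161 = 27.8057
Step 3: TPM = 27.8057 * 39.37 = 1095 twists/m

1095 twists/m


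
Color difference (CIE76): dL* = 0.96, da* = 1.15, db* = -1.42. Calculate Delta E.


Formula: Delta E = sqrt(dL*^2 + da*^2 + db*^2)
Step 1: dL*^2 = 0.96^2 = 0.9216
Step 2: da*^2 = 1.15^2 = 1.3225
Step 3: db*^2 = (-1.42)^2 = 2.0164
Step 4: Sum = 0.9216 + 1.3225 + 2.0164 = 4.2605
Step 5: Delta E = sqrt(4.2605) = 2.06

2.06 Delta E


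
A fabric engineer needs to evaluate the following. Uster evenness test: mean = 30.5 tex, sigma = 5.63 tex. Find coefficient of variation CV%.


Formula: CV% = (standard deviation / mean) * 100
Step 1: Ratio = 5.63 / 30.5 = 0.18459
Step 2: CV% = 0.18459 * 100 = 18.459% ≈ 18.5%

18.5%


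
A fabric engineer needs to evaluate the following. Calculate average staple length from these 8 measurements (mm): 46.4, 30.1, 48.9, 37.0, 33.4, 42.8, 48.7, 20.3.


Formula: Mean = sum of lengths / count
Sum = 46.4 + 30.1 + 48.9 + 37.0 + 33.4 + 42.8 + 48.7 + 20.3
Sum = 307.6 mm
Mean = 307.6 / 8 = 38.45 mm

38.45 mm


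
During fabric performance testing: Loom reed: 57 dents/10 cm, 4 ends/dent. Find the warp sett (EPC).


Formula: EPC = (dents per 10 cm * ends per dent) / 10
Step 1: Total ends per 10 cm = 57 * 4 = 228
Step 2: EPC = 228 / 10 = 22.8 ends/cm

22.8 ends/cm


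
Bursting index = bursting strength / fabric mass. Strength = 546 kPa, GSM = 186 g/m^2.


Formula: Bursting Index = Bursting Strength / Fabric GSM
BI = 546 kPa / 186 g/m^2
BI = 2.935 kPa/(g/m^2)

2.935 kPa/(g/m^2)


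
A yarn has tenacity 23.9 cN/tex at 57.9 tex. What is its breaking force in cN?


Formula: Breaking force = Tenacity * Linear density
F = 23.9 cN/tex * 57.9 tex
F = 1383.81 cN

1383.81 cN


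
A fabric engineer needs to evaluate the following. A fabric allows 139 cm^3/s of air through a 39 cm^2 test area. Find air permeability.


Formula: Air Permeability = Airflow / Test Area
AP = 139 cm^3/s / 39 cm^2
AP = 3.6 cm^3/s/cm^2

3.6 cm^3/s/cm^2


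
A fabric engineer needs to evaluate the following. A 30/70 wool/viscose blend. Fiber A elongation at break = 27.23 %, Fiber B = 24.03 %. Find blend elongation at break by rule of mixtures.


Formula: Blend property = (fraction_A * property_A) + (fraction_B * property_B)
Step 1: Contribution A = 30/100 * 27.23 % = 8.169 %
Step 2: Contribution B = 70/100 * 24.03 % = 16.821 %
Step 3: Blend elongation at break = 8.169 + 16.821 = 24.99 %

24.99 %


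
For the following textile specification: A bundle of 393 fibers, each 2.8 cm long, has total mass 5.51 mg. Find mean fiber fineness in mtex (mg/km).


Formula: fineness (mtex) = mass (mg) / total length (km) = (mass_mg / total_length_m) * 1000
Step 1: Convert fiber length: 2.8 cm = 0.028 m
Step 2: Total fiber length = 393 * 0.028 = 11.004 m
Step 3: Linear density = 5.51 mg / 11.004 m = 0.5007 mg/m
Step 4: fineness = 0.5007 * 1000 = 500.7 mtex

500.7 mtex


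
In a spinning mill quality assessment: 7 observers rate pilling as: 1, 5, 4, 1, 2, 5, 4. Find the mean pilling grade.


Formula: Mean = sum / count
Sum = 1 + 5 + 4 + 1 + 2 + 5 + 4 = 22
Mean = 22 / 7 = 3.1

3.1


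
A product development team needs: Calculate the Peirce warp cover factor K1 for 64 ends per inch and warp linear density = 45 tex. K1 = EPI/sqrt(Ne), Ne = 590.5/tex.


Formula: K1 = EPI / sqrt(Ne), with Ne = 590.5 / tex_warp
Step 1: Ne = 590.5 / 45 = 13.122
Step 2: sqrt(Ne) = sqrt(13.122) = 3.6224
Step 3: K1 = 64 / 3.6224 = 17.7

17.7


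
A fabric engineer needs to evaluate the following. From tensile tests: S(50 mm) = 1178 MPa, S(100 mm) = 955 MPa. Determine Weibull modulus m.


Formula: m = ln(L1/L2) / ln(S2/S1)
Step 1: ln(L1/L2) = ln(50/100) = -0.69315
Step 2: S2/S1 = 955/1178 = 0.8107
Step 3: ln(S2/S1) = ln(0.8107) = -0.20986
Step 4: m = -0.69315 / -0.20986 = 3.30

3.30 (Weibull m)


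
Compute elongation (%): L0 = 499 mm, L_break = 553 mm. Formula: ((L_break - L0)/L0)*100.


Formula: Elongation (%) = ((L_break - L0) / L0) * 100
Step 1: Extension = 553 - 499 = 54 mm
Step 2: Elongation = (54 / 499) * 100
Step 3: Elongation = 0.108216 * 100 = 10.8216% ≈ 10.8%

10.8%


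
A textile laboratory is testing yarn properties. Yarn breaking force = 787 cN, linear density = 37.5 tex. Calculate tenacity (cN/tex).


Formula: Tenacity = Breaking force / Linear density
Tenacity = 787 cN / 37.5 tex
Tenacity = 20.99 cN/tex

20.99 cN/tex


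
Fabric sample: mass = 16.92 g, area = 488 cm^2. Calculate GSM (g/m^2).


Formula: GSM = mass_g / area_m2
Step 1: Convert area: 488 cm^2 = 488 / 10000 = 0.0488 m^2
Step 2: GSM = 16.92 g / 0.0488 m^2 = 346.7 g/m^2

346.7 g/m^2


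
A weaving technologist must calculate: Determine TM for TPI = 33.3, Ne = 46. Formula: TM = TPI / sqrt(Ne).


Formula: TM = TPI / sqrt(Ne)
Step 1: sqrt(Ne) = sqrt(46) = 6.7823
Step 2: TM = 33.3 / 6.7823 = 4.91

4.91 TM


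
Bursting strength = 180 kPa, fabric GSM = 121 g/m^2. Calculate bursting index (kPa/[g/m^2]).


Formula: Bursting Index = Bursting Strength / Fabric GSM
BI = 180 kPa / 121 g/m^2
BI = 1.488 kPa/(g/m^2)

1.488 kPa/(g/m^2)


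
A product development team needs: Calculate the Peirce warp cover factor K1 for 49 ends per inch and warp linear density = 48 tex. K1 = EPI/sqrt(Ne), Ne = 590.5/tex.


Formula: K1 = EPI / sqrt(Ne), with Ne = 590.5 / tex_warp
Step 1: Ne = 590.5 / 48 = 12.302
Step 2: sqrt(Ne) = sqrt(12.302) = 3.5074
Step 3: K1 = 49 / 3.5074 = 14.0

14.0


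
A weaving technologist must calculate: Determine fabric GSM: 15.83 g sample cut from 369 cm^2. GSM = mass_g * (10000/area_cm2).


Formula: GSM = mass_g / area_m2
Step 1: Convert area: 369 cm^2 = 369 / 10000 = 0.0369 m^2
Step 2: GSM = 15.83 g / 0.0369 m^2 = 429.0 g/m^2

429.0 g/m^2


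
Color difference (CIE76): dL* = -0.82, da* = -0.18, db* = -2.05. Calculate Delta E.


Formula: Delta E = sqrt(dL*^2 + da*^2 + db*^2)
Step 1: dL*^2 = (-0.82)^2 = 0.6724
Step 2: da*^2 = (-0.18)^2 = 0.0324
Step 3: db*^2 = (-2.05)^2 = 4.2025
Step 4: Sum = 0.6724 + 0.0324 + 4.2025 = 4.9073
Step 5: Delta E = sqrt(4.9073) = 2.22

2.22 Delta E


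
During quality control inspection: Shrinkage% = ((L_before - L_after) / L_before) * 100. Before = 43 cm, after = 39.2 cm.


Formula: Shrinkage% = ((L_before - L_after) / L_before) * 100
Step 1: Shrinkage = 43 - 39.2 = 3.8 cm
Step 2: Shrinkage% = (3.8 / 43) * 100
Step 3: Shrinkage% = 0.088372 * 100 = 8.8372% ≈ 8.8%

8.8%


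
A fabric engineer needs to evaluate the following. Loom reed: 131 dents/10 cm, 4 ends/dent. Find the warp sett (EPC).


Formula: EPC = (dents per 10 cm * ends per dent) / 10
Step 1: Total ends per 10 cm = 131 * 4 = 524
Step 2: EPC = 524 / 10 = 52.4 ends/cm

52.4 ends/cm


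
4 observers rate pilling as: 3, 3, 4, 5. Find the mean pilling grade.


Formula: Mean = sum / count
Sum = 3 + 3 + 4 + 5 = 15
Mean = 15 / 4 = 3.8

3.8


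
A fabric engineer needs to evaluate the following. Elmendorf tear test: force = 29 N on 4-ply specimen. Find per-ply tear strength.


Formula: Per-ply strength = Total force / Number of plies
Per-ply = 29 N / 4
Per-ply = 7.25 N

7.25 N


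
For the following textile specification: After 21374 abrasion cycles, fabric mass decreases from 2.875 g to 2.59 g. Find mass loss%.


Formula: Mass loss% = ((m_before - m_after) / m_before) * 100
Step 1: Mass loss = 2.875 - 2.59 = 0.285 g
Step 2: Ratio = 0.285 / 2.875 = 0.0991304
Step 3: Mass loss% = 0.0991304 * 100 = 9.91304% ≈ 9.91%

9.91%


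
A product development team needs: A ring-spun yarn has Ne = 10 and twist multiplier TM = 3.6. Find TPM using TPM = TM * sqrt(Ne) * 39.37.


Formula: TPM = TM * sqrt(Ne) * 39.37
Step 1: sqrt(Ne) = sqrt(10) = 3.1623
Step 2: TM * sqrt(Ne) = 3.6 * 3.1623 = 11.3843
Step 3: TPM = 11.3843 * 39.37 = 448 twists/m

448 twists/m


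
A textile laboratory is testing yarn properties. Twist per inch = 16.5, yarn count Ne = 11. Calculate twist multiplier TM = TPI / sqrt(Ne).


Formula: TM = TPI / sqrt(Ne)
Step 1: sqrt(Ne) = sqrt(11) = 3.3166
Step 2: TM = 16.5 / 3.3166 = 4.97

4.97 TM


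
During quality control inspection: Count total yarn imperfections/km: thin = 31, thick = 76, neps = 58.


Formula: Total = thin places + thick places + neps
Total = 31 + 76 + 58
Total = 165 imperfections/km

165 imperfections/km


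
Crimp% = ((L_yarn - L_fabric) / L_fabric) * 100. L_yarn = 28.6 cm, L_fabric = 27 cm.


Formula: Crimp% = ((L_yarn - L_fabric) / L_fabric) * 100
Step 1: Extension = 28.6 - 27 = 1.6 cm
Step 2: Crimp% = (1.6 / 27) * 100
Step 3: Crimp% = 0.059259 * 100 = 5.9259% ≈ 5.9%

5.9%


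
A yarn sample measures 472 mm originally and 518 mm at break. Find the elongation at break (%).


Formula: Elongation (%) = ((L_break - L0) / L0) * 100
Step 1: Extension = 518 - 472 = 46 mm
Step 2: Elongation = (46 / 472) * 100
Step 3: Elongation = 0.097458 * 100 = 9.7458% ≈ 9.7%

9.7%


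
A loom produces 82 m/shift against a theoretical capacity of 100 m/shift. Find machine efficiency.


Formula: Efficiency% = (Actual output / Theoretical output) * 100
Efficiency% = (82 / 100) * 100
Efficiency% = 0.82 * 100 = 82.0%

82.0%


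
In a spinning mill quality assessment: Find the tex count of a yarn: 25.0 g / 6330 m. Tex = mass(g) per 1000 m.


Formula: Tex = (mass_g / length_m) * 1000
Substituting: Tex = (25.0 / 6330) * 1000
Intermediate: 25.0 / 6330 = 0.00394945 g/m
Tex = 0.00394945 * 1000 = 3.95 tex

3.95 tex


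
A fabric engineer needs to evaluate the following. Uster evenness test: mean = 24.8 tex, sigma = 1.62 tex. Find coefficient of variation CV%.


Formula: CV% = (standard deviation / mean) * 100
Step 1: Ratio = 1.62 / 24.8 = 0.065323
Step 2: CV% = 0.065323 * 100 = 6.5323% ≈ 6.5%

6.5%


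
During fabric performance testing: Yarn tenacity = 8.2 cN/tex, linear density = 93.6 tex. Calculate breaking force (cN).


Formula: Breaking force = Tenacity * Linear density
F = 8.2 cN/tex * 93.6 tex
F = 767.52 cN

767.52 cN


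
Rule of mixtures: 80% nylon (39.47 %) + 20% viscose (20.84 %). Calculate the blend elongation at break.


Formula: Blend property = (fraction_A * property_A) + (fraction_B * property_B)
Step 1: Contribution A = 80/100 * 39.47 % = 31.576 %
Step 2: Contribution B = 20/100 * 20.84 % = 4.168 %
Step 3: Blend elongation at break = 31.576 + 4.168 = 35.744 %

35.744 %


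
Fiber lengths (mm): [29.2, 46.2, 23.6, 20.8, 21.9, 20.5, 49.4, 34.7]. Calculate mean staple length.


Formula: Mean = sum of lengths / count
Sum = 29.2 + 46.2 + 23.6 + 20.8 + 21.9 + 20.5 + 49.4 + 34.7
Sum = 246.3 mm
Mean = 246.3 / 8 = 30.79 mm

30.79 mm


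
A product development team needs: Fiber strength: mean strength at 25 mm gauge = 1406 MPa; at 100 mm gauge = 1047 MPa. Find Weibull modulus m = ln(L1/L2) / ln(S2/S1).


Formula: m = ln(L1/L2) / ln(S2/S1)
Step 1: ln(L1/L2) = ln(25/100) = -1.38629
Step 2: S2/S1 = 1047/1406 = 0.74467
Step 3: ln(S2/S1) = ln(0.74467) = -0.29481
Step 4: m = -1.38629 / -0.29481 = 4.70

4.70 (Weibull m)


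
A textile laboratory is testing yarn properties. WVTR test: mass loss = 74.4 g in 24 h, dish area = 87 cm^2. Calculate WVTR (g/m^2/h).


Formula: WVTR = mass_loss / (area * time)
Step 1: Convert area: 87 cm^2 = 0.0087 m^2
Step 2: WVTR = 74.4 g / (0.0087 m^2 * 24 h)
Step 3: WVTR = 74.4 / 0.2088 = 356.3 g/m^2/h

356.3 g/m^2/h


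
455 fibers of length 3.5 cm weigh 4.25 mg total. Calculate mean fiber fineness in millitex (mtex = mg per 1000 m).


Formula: fineness (mtex) = mass (mg) / total length (km) = (mass_mg / total_length_m) * 1000
Step 1: Convert fiber length: 3.5 cm = 0.035 m
Step 2: Total fiber length = 455 * 0.035 = 15.925 m
Step 3: Linear density = 4.25 mg / 15.925 m = 0.2669 mg/m
Step 4: fineness = 0.2669 * 1000 = 266.9 mtex

266.9 mtex


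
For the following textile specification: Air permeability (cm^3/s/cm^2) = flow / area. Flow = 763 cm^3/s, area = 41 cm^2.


Formula: Air Permeability = Airflow / Test Area
AP = 763 cm^3/s / 41 cm^2
AP = 18.6 cm^3/s/cm^2

18.6 cm^3/s/cm^2


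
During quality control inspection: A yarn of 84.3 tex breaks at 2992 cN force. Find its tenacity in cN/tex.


Formula: Tenacity = Breaking force / Linear density
Tenacity = 2992 cN / 84.3 tex
Tenacity = 35.49 cN/tex

35.49 cN/tex


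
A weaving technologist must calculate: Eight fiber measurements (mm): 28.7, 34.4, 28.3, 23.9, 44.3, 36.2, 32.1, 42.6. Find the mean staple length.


Formula: Mean = sum of lengths / count
Sum = 28.7 + 34.4 + 28.3 + 23.9 + 44.3 + 36.2 + 32.1 + 42.6
Sum = 270.5 mm
Mean = 270.5 / 8 = 33.81 mm

33.81 mm


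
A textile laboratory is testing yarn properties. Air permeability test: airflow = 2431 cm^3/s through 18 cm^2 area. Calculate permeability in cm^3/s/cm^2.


Formula: Air Permeability = Airflow / Test Area
AP = 2431 cm^3/s / 18 cm^2
AP = 135.1 cm^3/s/cm^2

135.1 cm^3/s/cm^2


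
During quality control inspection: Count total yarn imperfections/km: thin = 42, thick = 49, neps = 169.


Formula: Total = thin places + thick places + neps
Total = 42 + 49 + 169
Total = 260 imperfections/km

260 imperfections/km


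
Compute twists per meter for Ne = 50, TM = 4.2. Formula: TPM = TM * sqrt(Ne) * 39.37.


Formula: TPM = TM * sqrt(Ne) * 39.37
Step 1: sqrt(Ne) = sqrt(50) = 7.0711
Step 2: TM * sqrt(Ne) = 4.2 * 7.0711 = 29.6986
Step 3: TPM = 29.6986 * 39.37 = 1169 twists/m

1169 twists/m


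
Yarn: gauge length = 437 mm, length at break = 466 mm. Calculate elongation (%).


Formula: Elongation (%) = ((L_break - L0) / L0) * 100
Step 1: Extension = 466 - 437 = 29 mm
Step 2: Elongation = (29 / 437) * 100
Step 3: Elongation = 0.066362 * 100 = 6.6362% ≈ 6.6%

6.6%


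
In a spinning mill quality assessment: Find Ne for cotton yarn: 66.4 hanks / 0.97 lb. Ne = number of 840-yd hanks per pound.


Formula: Ne = hanks / mass_lb
Substituting: Ne = 66.4 / 0.97
Ne = 68.5

68.5 Ne


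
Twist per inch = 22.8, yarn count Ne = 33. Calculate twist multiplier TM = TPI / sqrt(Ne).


Formula: TM = TPI / sqrt(Ne)
Step 1: sqrt(Ne) = sqrt(33) = 5.7446
Step 2: TM = 22.8 / 5.7446 = 3.97

3.97 TM


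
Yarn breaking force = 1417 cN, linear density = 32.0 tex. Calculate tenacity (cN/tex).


Formula: Tenacity = Breaking force / Linear density
Tenacity = 1417 cN / 32.0 tex
Tenacity = 44.28 cN/tex

44.28 cN/tex


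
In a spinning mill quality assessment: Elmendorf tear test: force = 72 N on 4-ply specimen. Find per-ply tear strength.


Formula: Per-ply strength = Total force / Number of plies
Per-ply = 72 N / 4
Per-ply = 18 N

18 N


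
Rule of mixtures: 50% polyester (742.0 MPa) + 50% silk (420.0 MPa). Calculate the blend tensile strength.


Formula: Blend property = (fraction_A * property_A) + (fraction_B * property_B)
Step 1: Contribution A = 50/100 * 742.0 MPa = 371.0 MPa
Step 2: Contribution B = 50/100 * 420.0 MPa = 210.0 MPa
Step 3: Blend tensile strength = 371.0 + 210.0 = 581.0 MPa

581.0 MPa


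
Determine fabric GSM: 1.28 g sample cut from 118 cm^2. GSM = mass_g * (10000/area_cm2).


Formula: GSM = mass_g / area_m2
Step 1: Convert area: 118 cm^2 = 118 / 10000 = 0.0118 m^2
Step 2: GSM = 1.28 g / 0.0118 m^2 = 108.5 g/m^2

108.5 g/m^2
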